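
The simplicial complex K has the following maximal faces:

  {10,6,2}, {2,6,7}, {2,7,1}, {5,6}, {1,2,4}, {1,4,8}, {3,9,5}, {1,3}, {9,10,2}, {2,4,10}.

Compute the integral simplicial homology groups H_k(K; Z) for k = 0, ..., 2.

H_0 ≅ Z,  H_1 ≅ Z^2,  H_2 = 0.

K has 10 vertices, 19 edges, 8 triangles.
rank ∂_0 = 0, rank ∂_1 = 9 ⇒ b_0 = 10 − 0 − 9 = 1; all invariant factors of ∂_1 are 1 so no torsion. So H_0 = Z.
rank ∂_1 = 9, rank ∂_2 = 8 ⇒ b_1 = 19 − 9 − 8 = 2; all invariant factors of ∂_2 are 1 so no torsion. So H_1 = Z^2.
rank ∂_2 = 8, rank ∂_3 = 0 ⇒ b_2 = 8 − 8 − 0 = 0. So H_2 = 0.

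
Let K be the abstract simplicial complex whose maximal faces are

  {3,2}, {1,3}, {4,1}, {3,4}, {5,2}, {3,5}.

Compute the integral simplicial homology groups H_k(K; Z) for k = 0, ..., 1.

H_0 ≅ Z,  H_1 ≅ Z^2.

We work with the vertex ordering 1 < 2 < 3 < 4 < 5. The simplices of K, each written with vertices in increasing order, are:

  0-simplices (5): [1], [2], [3], [4], [5]
  1-simplices (6): [1,3], [1,4], [2,3], [2,5], [3,4], [3,5]

so the chain groups are C_0 ≅ Z^5, C_1 ≅ Z^6.

Boundary ∂_1: C_1 → C_0 is given by ∂[p,q] = [q] − [p].
The 5×6 boundary matrix has rank 4 and Smith normal form diag(1,1,1,1).

Now H_k = ker ∂_k / im ∂_{k+1}, so:

  H_0: rank C_0 − rank ∂_1 = 5 − 4 = 1, and the invariant factors of ∂_1 are all 1, so H_0 = Z.
  H_1: rank ker ∂_1 − rank ∂_2 = (6 − 4) − 0 = 2, and there is no ∂_2, so H_1 = Z^2.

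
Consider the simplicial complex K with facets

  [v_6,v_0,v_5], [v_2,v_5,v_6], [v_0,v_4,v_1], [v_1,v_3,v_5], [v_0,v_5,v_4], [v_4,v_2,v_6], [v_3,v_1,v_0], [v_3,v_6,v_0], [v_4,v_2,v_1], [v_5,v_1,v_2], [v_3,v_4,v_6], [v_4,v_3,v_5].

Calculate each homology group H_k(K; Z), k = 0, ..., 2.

H_0 ≅ Z,  H_1 ≅ Z/2,  H_2 = 0.

Order the vertices as v_0 < v_1 < v_2 < v_3 < v_4 < v_5 < v_6. Listing each simplex with vertices in this order, K has dimension 2 with simplices:

  0-simplices (7): [v_0], [v_1], [v_2], [v_3], [v_4], [v_5], [v_6]
  1-simplices (18): (18 of them)
  2-simplices (12): (12 of them)

giving chain groups C_0 ≅ Z^7, C_1 ≅ Z^18, C_2 ≅ Z^12.

∂_1: C_1 → C_0 maps an edge to its endpoints' difference, ∂[p,q] = q − p. For instance
  ∂[v_3,v_4] = [v_4] − [v_3].
The resulting 7×18 matrix has rank 6, and its Smith normal form has invariant factors (1,1,1,1,1,1).

∂_2: C_2 → C_1 sends each 2-simplex [p,q,r] to [q,r] − [p,r] + [p,q]. For instance
  ∂[v_1,v_2,v_5] = [v_2,v_5] − [v_1,v_5] + [v_1,v_2],
  ∂[v_3,v_4,v_6] = [v_4,v_6] − [v_3,v_6] + [v_3,v_4].
This gives a 18×12 integer matrix of rank 12; reducing to Smith normal form yields diagonal entries (1,1,1,1,1,1,1,1,1,1,1,2).

From H_k ≅ ker(∂_k) / im(∂_{k+1}) we obtain:

  H_0: rank C_0 − rank ∂_1 = 7 − 6 = 1, and the invariant factors of ∂_1 are all 1, so H_0 ≅ Z.
  H_1: rank ker ∂_1 − rank ∂_2 = (18 − 6) − 12 = 0, and ∂_2 has invariant factor 2 > 1, so H_1 ≅ Z/2.
  H_2: rank ker ∂_2 − rank ∂_3 = (12 − 12) − 0 = 0, and there is no ∂_3, so H_2 ≅ 0.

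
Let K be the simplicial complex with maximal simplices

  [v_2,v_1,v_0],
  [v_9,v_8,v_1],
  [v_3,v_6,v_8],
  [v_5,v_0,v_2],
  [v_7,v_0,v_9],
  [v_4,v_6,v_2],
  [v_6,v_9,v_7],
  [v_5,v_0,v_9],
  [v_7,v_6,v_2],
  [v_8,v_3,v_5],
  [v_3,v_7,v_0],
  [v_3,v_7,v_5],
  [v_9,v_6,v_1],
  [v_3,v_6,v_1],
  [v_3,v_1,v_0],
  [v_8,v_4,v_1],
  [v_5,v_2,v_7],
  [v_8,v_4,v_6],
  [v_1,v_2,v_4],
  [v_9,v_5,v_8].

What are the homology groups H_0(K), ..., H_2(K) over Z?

We work with the vertex ordering v_0 < v_1 < v_2 < v_3 < v_4 < v_5 < v_6 < v_7 < v_8 < v_9. The simplices of K, each written with vertices in increasing order, are:

  0-simplices (10): [v_0], [v_1], [v_2], [v_3], [v_4], [v_5], [v_6], [v_7], [v_8], [v_9]
  1-simplices (30): (30 of them)
  2-simplices (20): (20 of them)

so the chain groups are C_0 ≅ Z^10, C_1 ≅ Z^30, C_2 ≅ Z^20.

∂_1: C_1 → C_0 is given by ∂[p,q] = [q] − [p].
The 10×30 boundary matrix has rank 9 and Smith normal form diag(1,1,1,1,1,1,1,1,1).

The boundary map ∂_2: C_2 → C_1 maps a triangle to the signed sum of its edges. For instance
  ∂[v_2,v_4,v_6] = [v_4,v_6] − [v_2,v_6] + [v_2,v_4],
  ∂[v_1,v_2,v_4] = [v_2,v_4] − [v_1,v_4] + [v_1,v_2].
The 30×20 boundary matrix has rank 20 and Smith normal form diag(1,1,1,1,1,1,1,1,1,1,1,1,1,1,1,1,1,1,1,2).

From H_k ≅ ker(∂_k) / im(∂_{k+1}) we obtain:

  H_0: rank C_0 − rank ∂_1 = 10 − 9 = 1, and the invariant factors of ∂_1 are all 1, so H_0 ≅ Z.
  H_1: rank ker ∂_1 − rank ∂_2 = (30 − 9) − 20 = 1, and ∂_2 has invariant factor 2 > 1, so H_1 ≅ Z ⊕ Z/2.
  H_2: rank ker ∂_2 − rank ∂_3 = (20 − 20) − 0 = 0, and there is no ∂_3, so H_2 ≅ 0.

H_0 = Z,  H_1 = Z ⊕ Z/2,  H_2 = 0.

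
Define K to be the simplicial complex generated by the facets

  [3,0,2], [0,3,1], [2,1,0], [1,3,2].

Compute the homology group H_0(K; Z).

H_0 ≅ Z.

Fix the vertex order 0 < 1 < 2 < 3 and write every simplex with vertices in increasing order. Then dim K = 2 and the simplices of K are:

  0-simplices (4): [0], [1], [2], [3]
  1-simplices (6): [0,1], [0,2], [0,3], [1,2], [1,3], [2,3]
  2-simplices (4): [0,1,2], [0,1,3], [0,2,3], [1,2,3]

Hence C_0 ≅ Z^4, C_1 ≅ Z^6, C_2 ≅ Z^4.

The boundary map ∂_1: C_1 → C_0 maps an edge to its endpoints' difference, ∂[p,q] = q − p.
This gives a 4×6 integer matrix of rank 3; reducing to Smith normal form yields diagonal entries (1,1,1).

Boundary ∂_2: C_2 → C_1 maps a triangle to the signed sum of its edges. For instance
  ∂[1,2,3] = [2,3] − [1,3] + [1,2],
  ∂[0,1,2] = [1,2] − [0,2] + [0,1].
The resulting 6×4 matrix has rank 3, and its Smith normal form has invariant factors (1,1,1).

Now H_k = ker ∂_k / im ∂_{k+1}, so:

  H_0: rank C_0 − rank ∂_1 = 4 − 3 = 1, and the invariant factors of ∂_1 are all 1, so H_0 ≅ Z.

(K is a triangulation of the 2-sphere S^2.)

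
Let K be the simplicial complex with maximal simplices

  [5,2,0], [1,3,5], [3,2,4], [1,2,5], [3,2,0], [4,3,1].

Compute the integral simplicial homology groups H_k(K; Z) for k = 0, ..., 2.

H_0 = Z,  H_1 = Z,  H_2 = 0.

Take the total order 0 < 1 < 2 < 3 < 4 < 5 on the vertex set. Then K (dimension 2) consists of the simplices:

  0-simplices (6): [0], [1], [2], [3], [4], [5]
  1-simplices (12): [0,2], [0,3], [0,5], [1,2], [1,3], [1,4], [1,5], [2,3], [2,4], [2,5], [3,4], [3,5]
  2-simplices (6): [0,2,3], [0,2,5], [1,2,5], [1,3,4], [1,3,5], [2,3,4]

Hence C_0 ≅ Z^6, C_1 ≅ Z^12, C_2 ≅ Z^6.

Boundary ∂_1: C_1 → C_0 is given by ∂[p,q] = [q] − [p].
This gives a 6×12 integer matrix of rank 5; reducing to Smith normal form yields diagonal entries (1,1,1,1,1).

Boundary ∂_2: C_2 → C_1 acts by ∂[p,q,r] = [q,r] − [p,r] + [p,q]. For instance
  ∂[1,2,5] = [2,5] − [1,5] + [1,2],
  ∂[0,2,5] = [2,5] − [0,5] + [0,2].
This gives a 12×6 integer matrix of rank 6; reducing to Smith normal form yields diagonal entries (1,1,1,1,1,1).

From H_k ≅ ker(∂_k) / im(∂_{k+1}) we obtain:

  H_0: rank C_0 − rank ∂_1 = 6 − 5 = 1, and the invariant factors of ∂_1 are all 1, so H_0 ≅ Z.
  H_1: rank ker ∂_1 − rank ∂_2 = (12 − 5) − 6 = 1, and the invariant factors of ∂_2 are all 1, so H_1 ≅ Z.
  H_2: rank ker ∂_2 − rank ∂_3 = (6 − 6) − 0 = 0, and there is no ∂_3, so H_2 ≅ 0.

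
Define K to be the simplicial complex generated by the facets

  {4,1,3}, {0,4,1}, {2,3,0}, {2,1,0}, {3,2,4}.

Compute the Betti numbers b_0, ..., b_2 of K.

b_0 = 1, b_1 = 1, b_2 = 0.

Fix the vertex order 0 < 1 < 2 < 3 < 4 and write every simplex with vertices in increasing order. Then dim K = 2 and the simplices of K are:

  0-simplices (5): [0], [1], [2], [3], [4]
  1-simplices (10): [0,1], [0,2], [0,3], [0,4], [1,2], [1,3], [1,4], [2,3], [2,4], [3,4]
  2-simplices (5): [0,1,2], [0,1,4], [0,2,3], [1,3,4], [2,3,4]

Hence C_0 ≅ Z^5, C_1 ≅ Z^10, C_2 ≅ Z^5.

∂_1: C_1 → C_0 maps an edge to its endpoints' difference, ∂[p,q] = q − p. For instance
  ∂[0,3] = [3] − [0].
This gives a 5×10 integer matrix of rank 4; reducing to Smith normal form yields diagonal entries (1,1,1,1).

Boundary ∂_2: C_2 → C_1 sends each 2-simplex [p,q,r] to [q,r] − [p,r] + [p,q]. For instance
  ∂[2,3,4] = [3,4] − [2,4] + [2,3],
  ∂[0,1,4] = [1,4] − [0,4] + [0,1].
The 10×5 boundary matrix has rank 5 and Smith normal form diag(1,1,1,1,1).

From H_k ≅ ker(∂_k) / im(∂_{k+1}) we obtain:

  H_0: rank C_0 − rank ∂_1 = 5 − 4 = 1, and the invariant factors of ∂_1 are all 1, so H_0 ≅ Z.
  H_1: rank ker ∂_1 − rank ∂_2 = (10 − 4) − 5 = 1, and the invariant factors of ∂_2 are all 1, so H_1 ≅ Z.
  H_2: rank ker ∂_2 − rank ∂_3 = (5 − 5) − 0 = 0, and there is no ∂_3, so H_2 ≅ 0.

Hence the Betti numbers are b_0 = 1, b_1 = 1, b_2 = 0.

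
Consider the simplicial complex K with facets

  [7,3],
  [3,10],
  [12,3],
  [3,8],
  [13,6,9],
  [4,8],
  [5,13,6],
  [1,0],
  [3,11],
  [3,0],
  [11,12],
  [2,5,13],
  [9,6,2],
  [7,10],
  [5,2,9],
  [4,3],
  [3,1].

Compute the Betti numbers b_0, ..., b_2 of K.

Take the total order 0 < 1 < 2 < 3 < 4 < 5 < 6 < 7 < 8 < 9 < 10 < 11 < 12 < 13 on the vertex set. Then K (dimension 2) consists of the simplices:

  0-simplices (14): [0], [1], [2], [3], [4], [5], [6], [7], [8], [9], [10], [11], [12], [13]
  1-simplices (22): (22 of them)
  2-simplices (5): [2,5,9], [2,5,13], [2,6,9], [5,6,13], [6,9,13]

giving chain groups C_0 ≅ Z^14, C_1 ≅ Z^22, C_2 ≅ Z^5.

∂_1: C_1 → C_0 is given by ∂[p,q] = [q] − [p]. For instance
  ∂[5,6] = [6] − [5].
This gives a 14×22 integer matrix of rank 12; reducing to Smith normal form yields diagonal entries (1,1,1,1,1,1,1,1,1,1,1,1).

∂_2: C_2 → C_1 sends each 2-simplex [p,q,r] to [q,r] − [p,r] + [p,q]. For instance
  ∂[5,6,13] = [6,13] − [5,13] + [5,6],
  ∂[2,6,9] = [6,9] − [2,9] + [2,6].
The resulting 22×5 matrix has rank 5, and its Smith normal form has invariant factors (1,1,1,1,1).

Now H_k = ker ∂_k / im ∂_{k+1}, so:

  H_0: rank C_0 − rank ∂_1 = 14 − 12 = 2, and the invariant factors of ∂_1 are all 1, so H_0 = Z^2.
  H_1: rank ker ∂_1 − rank ∂_2 = (22 − 12) − 5 = 5, and the invariant factors of ∂_2 are all 1, so H_1 = Z^5.
  H_2: rank ker ∂_2 − rank ∂_3 = (5 − 5) − 0 = 0, and there is no ∂_3, so H_2 = 0.

(K is a triangulation of the disjoint union of a wedge of 4 circles and the Möbius band.)

Hence the Betti numbers are b_0 = 2, b_1 = 5, b_2 = 0.

b_0 = 2, b_1 = 5, b_2 = 0.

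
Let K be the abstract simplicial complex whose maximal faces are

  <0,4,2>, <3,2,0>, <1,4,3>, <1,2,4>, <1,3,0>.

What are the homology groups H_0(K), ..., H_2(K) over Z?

Order the vertices as 0 < 1 < 2 < 3 < 4. Listing each simplex with vertices in this order, K has dimension 2 with simplices:

  0-simplices (5): [0], [1], [2], [3], [4]
  1-simplices (10): [0,1], [0,2], [0,3], [0,4], [1,2], [1,3], [1,4], [2,3], [2,4], [3,4]
  2-simplices (5): [0,1,3], [0,2,3], [0,2,4], [1,2,4], [1,3,4]

giving chain groups C_0 ≅ Z^5, C_1 ≅ Z^10, C_2 ≅ Z^5.

The boundary map ∂_1: C_1 → C_0 is given by ∂[p,q] = [q] − [p].
As a 5×10 matrix over Z this has rank 4, with invariant factors (1,1,1,1).

Boundary ∂_2: C_2 → C_1 sends each 2-simplex [p,q,r] to [q,r] − [p,r] + [p,q]. For instance
  ∂[1,2,4] = [2,4] − [1,4] + [1,2],
  ∂[0,2,3] = [2,3] − [0,3] + [0,2].
As a 10×5 matrix over Z this has rank 5, with invariant factors (1,1,1,1,1).

From H_k ≅ ker(∂_k) / im(∂_{k+1}) we obtain:

  H_0: rank C_0 − rank ∂_1 = 5 − 4 = 1, and the invariant factors of ∂_1 are all 1, so H_0 = Z.
  H_1: rank ker ∂_1 − rank ∂_2 = (10 − 4) − 5 = 1, and the invariant factors of ∂_2 are all 1, so H_1 = Z.
  H_2: rank ker ∂_2 − rank ∂_3 = (5 − 5) − 0 = 0, and there is no ∂_3, so H_2 = 0.

As a check, the Euler characteristic is 5 − 10 + 5 = 0, which agrees with 1 − 1 + 0 = 0.
(K is a triangulation of the Möbius band.)

H_0 ≅ Z,  H_1 ≅ Z,  H_2 = 0.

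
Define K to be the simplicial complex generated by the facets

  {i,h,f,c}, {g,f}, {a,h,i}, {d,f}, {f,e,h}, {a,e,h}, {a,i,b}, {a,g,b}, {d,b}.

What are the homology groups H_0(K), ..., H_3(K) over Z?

H_0 ≅ Z,  H_1 ≅ Z^2,  H_2 = 0,  H_3 = 0.

K has 9 vertices, 18 edges, 9 triangles, 1 3-simplex.
rank ∂_0 = 0, rank ∂_1 = 8 ⇒ b_0 = 9 − 0 − 8 = 1; all invariant factors of ∂_1 are 1 so no torsion. So H_0 ≅ Z.
rank ∂_1 = 8, rank ∂_2 = 8 ⇒ b_1 = 18 − 8 − 8 = 2; all invariant factors of ∂_2 are 1 so no torsion. So H_1 ≅ Z^2.
rank ∂_2 = 8, rank ∂_3 = 1 ⇒ b_2 = 9 − 8 − 1 = 0; all invariant factors of ∂_3 are 1 so no torsion. So H_2 ≅ 0.
rank ∂_3 = 1, rank ∂_4 = 0 ⇒ b_3 = 1 − 1 − 0 = 0. So H_3 ≅ 0.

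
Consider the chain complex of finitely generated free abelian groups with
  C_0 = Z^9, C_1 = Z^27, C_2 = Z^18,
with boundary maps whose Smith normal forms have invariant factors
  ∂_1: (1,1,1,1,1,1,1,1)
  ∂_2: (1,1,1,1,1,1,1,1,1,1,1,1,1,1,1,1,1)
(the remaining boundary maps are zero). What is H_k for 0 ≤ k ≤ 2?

H_0 ≅ Z,  H_1 ≅ Z^2,  H_2 ≅ Z.

H_0: b_0 = 9 − 0 − 8 = 1; torsion from ∂_1 factors > 1: none. So H_0 ≅ Z.
H_1: b_1 = 27 − 8 − 17 = 2; torsion from ∂_2 factors > 1: none. So H_1 ≅ Z^2.
H_2: b_2 = 18 − 17 − 0 = 1; torsion from ∂_3 factors > 1: none. So H_2 ≅ Z.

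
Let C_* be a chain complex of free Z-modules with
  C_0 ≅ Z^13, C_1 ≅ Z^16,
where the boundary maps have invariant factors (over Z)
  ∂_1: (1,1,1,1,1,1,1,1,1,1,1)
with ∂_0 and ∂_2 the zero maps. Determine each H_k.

H_0: b_0 = 13 − 0 − 11 = 2; torsion from ∂_1 factors > 1: none. So H_0 ≅ Z^2.
H_1: b_1 = 16 − 11 − 0 = 5; torsion from ∂_2 factors > 1: none. So H_1 ≅ Z^5.

H_0 ≅ Z^2,  H_1 ≅ Z^5.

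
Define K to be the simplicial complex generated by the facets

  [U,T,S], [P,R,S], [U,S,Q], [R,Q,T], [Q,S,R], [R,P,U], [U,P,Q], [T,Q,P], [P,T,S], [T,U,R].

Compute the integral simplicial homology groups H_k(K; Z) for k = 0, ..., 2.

Order the vertices as P < Q < R < S < T < U. Listing each simplex with vertices in this order, K has dimension 2 with simplices:

  0-simplices (6): P, Q, R, S, T, U
  1-simplices (15): PQ, PR, PS, PT, PU, QR, QS, QT, QU, RS, RT, RU, ST, SU, TU
  2-simplices (10): PQT, PQU, PRS, PRU, PST, QRS, QRT, QSU, RTU, STU

so the chain groups are C_0 ≅ Z^6, C_1 ≅ Z^15, C_2 ≅ Z^10.

The boundary map ∂_1: C_1 → C_0 maps an edge to its endpoints' difference, ∂[p,q] = q − p. For instance
  ∂RT = T − R.
As a 6×15 matrix over Z this has rank 5, with invariant factors (1,1,1,1,1).

∂_2: C_2 → C_1 sends each 2-simplex [p,q,r] to [q,r] − [p,r] + [p,q]. For instance
  ∂STU = TU − SU + ST,
  ∂PQT = QT − PT + PQ.
This gives a 15×10 integer matrix of rank 10; reducing to Smith normal form yields diagonal entries (1,1,1,1,1,1,1,1,1,2).

Reading off H_k = ker ∂_k / im ∂_{k+1}:

  H_0: rank C_0 − rank ∂_1 = 6 − 5 = 1, and the invariant factors of ∂_1 are all 1, so H_0 = Z.
  H_1: rank ker ∂_1 − rank ∂_2 = (15 − 5) − 10 = 0, and ∂_2 has invariant factor 2 > 1, so H_1 = Z/2.
  H_2: rank ker ∂_2 − rank ∂_3 = (10 − 10) − 0 = 0, and there is no ∂_3, so H_2 = 0.

As a check, the Euler characteristic is 6 − 15 + 10 = 1, which agrees with 1 − 0 + 0 = 1.
(K is a triangulation of the real projective plane RP^2.)

H_0 = Z,  H_1 = Z/2,  H_2 = 0.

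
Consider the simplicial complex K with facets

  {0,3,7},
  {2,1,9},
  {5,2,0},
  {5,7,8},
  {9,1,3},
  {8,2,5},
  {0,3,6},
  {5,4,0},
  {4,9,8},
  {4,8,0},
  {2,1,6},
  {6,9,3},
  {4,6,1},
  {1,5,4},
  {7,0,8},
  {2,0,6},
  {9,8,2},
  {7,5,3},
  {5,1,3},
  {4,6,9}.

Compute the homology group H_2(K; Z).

H_2 = 0.

Take the total order 0 < 1 < 2 < 3 < 4 < 5 < 6 < 7 < 8 < 9 on the vertex set. Then K (dimension 2) consists of the simplices:

  0-simplices (10): [0], [1], [2], [3], [4], [5], [6], [7], [8], [9]
  1-simplices (30): (30 of them)
  2-simplices (20): (20 of them)

so the chain groups are C_0 ≅ Z^10, C_1 ≅ Z^30, C_2 ≅ Z^20.

The boundary map ∂_1: C_1 → C_0 is given by ∂[p,q] = [q] − [p]. For instance
  ∂[4,8] = [8] − [4].
As a 10×30 matrix over Z this has rank 9, with invariant factors (1,1,1,1,1,1,1,1,1).

Boundary ∂_2: C_2 → C_1 acts by ∂[p,q,r] = [q,r] − [p,r] + [p,q]. For instance
  ∂[0,4,5] = [4,5] − [0,5] + [0,4],
  ∂[0,2,5] = [2,5] − [0,5] + [0,2].
The 30×20 boundary matrix has rank 20 and Smith normal form diag(1,1,1,1,1,1,1,1,1,1,1,1,1,1,1,1,1,1,1,2).

Reading off H_k = ker ∂_k / im ∂_{k+1}:

  H_2: rank ker ∂_2 − rank ∂_3 = (20 − 20) − 0 = 0, and there is no ∂_3, so H_2 ≅ 0.

(K is a triangulation of the Klein bottle.)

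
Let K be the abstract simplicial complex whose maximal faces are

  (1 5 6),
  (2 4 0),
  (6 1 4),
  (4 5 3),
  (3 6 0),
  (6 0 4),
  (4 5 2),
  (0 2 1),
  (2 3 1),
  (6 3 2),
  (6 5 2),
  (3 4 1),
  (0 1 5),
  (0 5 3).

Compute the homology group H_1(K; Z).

Take the total order 0 < 1 < 2 < 3 < 4 < 5 < 6 on the vertex set. Then K (dimension 2) consists of the simplices:

  0-simplices (7): [0], [1], [2], [3], [4], [5], [6]
  1-simplices (21): [0,1], [0,2], [0,3], [0,4], [0,5], [0,6], [1,2], [1,3], [1,4], [1,5], [1,6], [2,3], [2,4], [2,5], [2,6], [3,4], [3,5], [3,6], [4,5], [4,6], [5,6]
  2-simplices (14): [0,1,2], [0,1,5], [0,2,4], [0,3,5], [0,3,6], [0,4,6], [1,2,3], [1,3,4], [1,4,6], [1,5,6], [2,3,6], [2,4,5], [2,5,6], [3,4,5]

so the chain groups are C_0 ≅ Z^7, C_1 ≅ Z^21, C_2 ≅ Z^14.

The boundary map ∂_1: C_1 → C_0 maps an edge to its endpoints' difference, ∂[p,q] = q − p. For instance
  ∂[2,5] = [5] − [2].
The 7×21 boundary matrix has rank 6 and Smith normal form diag(1,1,1,1,1,1).

The boundary map ∂_2: C_2 → C_1 maps a triangle to the signed sum of its edges. For instance
  ∂[3,4,5] = [4,5] − [3,5] + [3,4],
  ∂[0,3,5] = [3,5] − [0,5] + [0,3].
The resulting 21×14 matrix has rank 13, and its Smith normal form has invariant factors (1,1,1,1,1,1,1,1,1,1,1,1,1).

Now H_k = ker ∂_k / im ∂_{k+1}, so:

  H_1: rank ker ∂_1 − rank ∂_2 = (21 − 6) − 13 = 2, and the invariant factors of ∂_2 are all 1, so H_1 = Z^2.

H_1 = Z^2.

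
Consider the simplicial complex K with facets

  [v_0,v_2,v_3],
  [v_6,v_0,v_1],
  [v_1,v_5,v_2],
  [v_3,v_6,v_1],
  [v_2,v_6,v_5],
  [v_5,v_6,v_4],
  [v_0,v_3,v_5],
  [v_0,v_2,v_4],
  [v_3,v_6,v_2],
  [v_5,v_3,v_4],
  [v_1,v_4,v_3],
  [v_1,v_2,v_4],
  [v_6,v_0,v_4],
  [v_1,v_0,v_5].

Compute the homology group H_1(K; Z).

We work with the vertex ordering v_0 < v_1 < v_2 < v_3 < v_4 < v_5 < v_6. The simplices of K, each written with vertices in increasing order, are:

  0-simplices (7): [v_0], [v_1], [v_2], [v_3], [v_4], [v_5], [v_6]
  1-simplices (21): (21 of them)
  2-simplices (14): (14 of them)

Hence C_0 ≅ Z^7, C_1 ≅ Z^21, C_2 ≅ Z^14.

The boundary map ∂_1: C_1 → C_0 maps an edge to its endpoints' difference, ∂[p,q] = q − p. For instance
  ∂[v_1,v_5] = [v_5] − [v_1].
The 7×21 boundary matrix has rank 6 and Smith normal form diag(1,1,1,1,1,1).

∂_2: C_2 → C_1 maps a triangle to the signed sum of its edges. For instance
  ∂[v_1,v_2,v_4] = [v_2,v_4] − [v_1,v_4] + [v_1,v_2],
  ∂[v_0,v_1,v_5] = [v_1,v_5] − [v_0,v_5] + [v_0,v_1].
The resulting 21×14 matrix has rank 13, and its Smith normal form has invariant factors (1,1,1,1,1,1,1,1,1,1,1,1,1).

Reading off H_k = ker ∂_k / im ∂_{k+1}:

  H_1: rank ker ∂_1 − rank ∂_2 = (21 − 6) − 13 = 2, and the invariant factors of ∂_2 are all 1, so H_1 ≅ Z^2.

(K is a triangulation of the torus T^2.)

H_1 = Z^2.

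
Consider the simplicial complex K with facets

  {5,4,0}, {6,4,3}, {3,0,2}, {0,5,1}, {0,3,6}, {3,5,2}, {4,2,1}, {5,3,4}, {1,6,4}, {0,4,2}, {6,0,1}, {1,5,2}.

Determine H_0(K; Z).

K has 7 vertices, 18 edges, 12 triangles.
rank ∂_0 = 0, rank ∂_1 = 6 ⇒ b_0 = 7 − 0 − 6 = 1; all invariant factors of ∂_1 are 1 so no torsion. So H_0 ≅ Z.

H_0 = Z.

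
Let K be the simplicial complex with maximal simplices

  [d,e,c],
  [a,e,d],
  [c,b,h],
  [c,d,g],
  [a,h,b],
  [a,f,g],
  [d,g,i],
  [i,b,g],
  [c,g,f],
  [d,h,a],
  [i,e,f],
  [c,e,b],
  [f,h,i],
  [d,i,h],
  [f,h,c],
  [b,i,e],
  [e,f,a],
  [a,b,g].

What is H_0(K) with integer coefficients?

Fix the vertex order a < b < c < d < e < f < g < h < i and write every simplex with vertices in increasing order. Then dim K = 2 and the simplices of K are:

  0-simplices (9): a, b, c, d, e, f, g, h, i
  1-simplices (27): ab, ad, ae, af, ag, ah, bc, be, bg, bh, bi, cd, ce, cf, cg, ch, de, dg, dh, di, ef, ei, fg, fh, fi, gi, hi
  2-simplices (18): abg, abh, ade, adh, aef, afg, bce, bch, bei, bgi, cde, cdg, cfg, cfh, dgi, dhi, efi, fhi

giving chain groups C_0 ≅ Z^9, C_1 ≅ Z^27, C_2 ≅ Z^18.

The boundary map ∂_1: C_1 → C_0 sends each edge [p,q] (with p < q) to q − p.
The resulting 9×27 matrix has rank 8, and its Smith normal form has invariant factors (1,1,1,1,1,1,1,1).

∂_2: C_2 → C_1 maps a triangle to the signed sum of its edges. For instance
  ∂abh = bh − ah + ab,
  ∂cfg = fg − cg + cf.
The resulting 27×18 matrix has rank 17, and its Smith normal form has invariant factors (1,1,1,1,1,1,1,1,1,1,1,1,1,1,1,1,1).

From H_k ≅ ker(∂_k) / im(∂_{k+1}) we obtain:

  H_0: rank C_0 − rank ∂_1 = 9 − 8 = 1, and the invariant factors of ∂_1 are all 1, so H_0 = Z.

H_0 ≅ Z.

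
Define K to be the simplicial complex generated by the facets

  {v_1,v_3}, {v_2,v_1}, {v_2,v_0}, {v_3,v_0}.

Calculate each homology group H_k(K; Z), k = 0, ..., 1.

K has 4 vertices, 4 edges.
rank ∂_0 = 0, rank ∂_1 = 3 ⇒ b_0 = 4 − 0 − 3 = 1; all invariant factors of ∂_1 are 1 so no torsion. So H_0 ≅ Z.
rank ∂_1 = 3, rank ∂_2 = 0 ⇒ b_1 = 4 − 3 − 0 = 1. So H_1 ≅ Z.

H_0 = Z,  H_1 = Z.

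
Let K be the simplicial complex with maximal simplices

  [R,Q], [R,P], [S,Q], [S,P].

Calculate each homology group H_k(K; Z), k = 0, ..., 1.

Fix the vertex order P < Q < R < S and write every simplex with vertices in increasing order. Then dim K = 1 and the simplices of K are:

  0-simplices (4): P, Q, R, S
  1-simplices (4): PR, PS, QR, QS

Hence C_0 ≅ Z^4, C_1 ≅ Z^4.

∂_1: C_1 → C_0 maps an edge to its endpoints' difference, ∂[p,q] = q − p.
The 4×4 boundary matrix has rank 3 and Smith normal form diag(1,1,1).

From H_k ≅ ker(∂_k) / im(∂_{k+1}) we obtain:

  H_0: rank C_0 − rank ∂_1 = 4 − 3 = 1, and the invariant factors of ∂_1 are all 1, so H_0 ≅ Z.
  H_1: rank ker ∂_1 − rank ∂_2 = (4 − 3) − 0 = 1, and there is no ∂_2, so H_1 ≅ Z.

(K is a triangulation of the circle S^1.)

H_0 ≅ Z,  H_1 ≅ Z.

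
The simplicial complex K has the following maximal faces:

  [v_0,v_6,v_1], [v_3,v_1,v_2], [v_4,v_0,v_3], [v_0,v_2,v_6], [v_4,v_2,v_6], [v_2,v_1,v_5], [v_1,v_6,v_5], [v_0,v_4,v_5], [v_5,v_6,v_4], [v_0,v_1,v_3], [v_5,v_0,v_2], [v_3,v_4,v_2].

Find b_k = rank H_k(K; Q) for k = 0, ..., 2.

Fix the vertex order v_0 < v_1 < v_2 < v_3 < v_4 < v_5 < v_6 and write every simplex with vertices in increasing order. Then dim K = 2 and the simplices of K are:

  0-simplices (7): [v_0], [v_1], [v_2], [v_3], [v_4], [v_5], [v_6]
  1-simplices (18): (18 of them)
  2-simplices (12): (12 of them)

Hence C_0 ≅ Z^7, C_1 ≅ Z^18, C_2 ≅ Z^12.

The boundary map ∂_1: C_1 → C_0 sends each edge [p,q] (with p < q) to q − p.
The 7×18 boundary matrix has rank 6 and Smith normal form diag(1,1,1,1,1,1).

The boundary map ∂_2: C_2 → C_1 maps a triangle to the signed sum of its edges. For instance
  ∂[v_2,v_3,v_4] = [v_3,v_4] − [v_2,v_4] + [v_2,v_3],
  ∂[v_0,v_2,v_6] = [v_2,v_6] − [v_0,v_6] + [v_0,v_2].
As a 18×12 matrix over Z this has rank 12, with invariant factors (1,1,1,1,1,1,1,1,1,1,1,2).

Computing H_k = (kernel of ∂_k) / (image of ∂_{k+1}):

  H_0: rank C_0 − rank ∂_1 = 7 − 6 = 1, and the invariant factors of ∂_1 are all 1, so H_0 ≅ Z.
  H_1: rank ker ∂_1 − rank ∂_2 = (18 − 6) − 12 = 0, and ∂_2 has invariant factor 2 > 1, so H_1 ≅ Z/2Z.
  H_2: rank ker ∂_2 − rank ∂_3 = (12 − 12) − 0 = 0, and there is no ∂_3, so H_2 ≅ 0.

Hence the Betti numbers are b_0 = 1, b_1 = 0, b_2 = 0.

b_0 = 1, b_1 = 0, b_2 = 0.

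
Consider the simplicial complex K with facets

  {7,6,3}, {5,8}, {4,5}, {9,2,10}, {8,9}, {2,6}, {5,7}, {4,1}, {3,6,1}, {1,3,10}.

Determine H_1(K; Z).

H_1 = Z^3.

Order the vertices as 1 < 2 < 3 < 4 < 5 < 6 < 7 < 8 < 9 < 10. Listing each simplex with vertices in this order, K has dimension 2 with simplices:

  0-simplices (10): [1], [2], [3], [4], [5], [6], [7], [8], [9], [10]
  1-simplices (16): [1,3], [1,4], [1,6], [1,10], [2,6], [2,9], [2,10], [3,6], [3,7], [3,10], [4,5], [5,7], [5,8], [6,7], [8,9], [9,10]
  2-simplices (4): [1,3,6], [1,3,10], [2,9,10], [3,6,7]

giving chain groups C_0 ≅ Z^10, C_1 ≅ Z^16, C_2 ≅ Z^4.

Boundary ∂_1: C_1 → C_0 maps an edge to its endpoints' difference, ∂[p,q] = q − p.
This gives a 10×16 integer matrix of rank 9; reducing to Smith normal form yields diagonal entries (1,1,1,1,1,1,1,1,1).

Boundary ∂_2: C_2 → C_1 maps a triangle to the signed sum of its edges. For instance
  ∂[1,3,10] = [3,10] − [1,10] + [1,3],
  ∂[2,9,10] = [9,10] − [2,10] + [2,9].
As a 16×4 matrix over Z this has rank 4, with invariant factors (1,1,1,1).

From H_k ≅ ker(∂_k) / im(∂_{k+1}) we obtain:

  H_1: rank ker ∂_1 − rank ∂_2 = (16 − 9) − 4 = 3, and the invariant factors of ∂_2 are all 1, so H_1 = Z^3.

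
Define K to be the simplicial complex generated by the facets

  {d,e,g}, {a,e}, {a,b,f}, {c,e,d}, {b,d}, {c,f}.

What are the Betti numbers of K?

Fix the vertex order a < b < c < d < e < f < g and write every simplex with vertices in increasing order. Then dim K = 2 and the simplices of K are:

  0-simplices (7): a, b, c, d, e, f, g
  1-simplices (11): ab, ae, af, bd, bf, cd, ce, cf, de, dg, eg
  2-simplices (3): abf, cde, deg

Hence C_0 ≅ Z^7, C_1 ≅ Z^11, C_2 ≅ Z^3.

∂_1: C_1 → C_0 maps an edge to its endpoints' difference, ∂[p,q] = q − p.
As a 7×11 matrix over Z this has rank 6, with invariant factors (1,1,1,1,1,1).

Boundary ∂_2: C_2 → C_1 acts by ∂[p,q,r] = [q,r] − [p,r] + [p,q]. For instance
  ∂deg = eg − dg + de,
  ∂abf = bf − af + ab.
This gives a 11×3 integer matrix of rank 3; reducing to Smith normal form yields diagonal entries (1,1,1).

Reading off H_k = ker ∂_k / im ∂_{k+1}:

  H_0: rank C_0 − rank ∂_1 = 7 − 6 = 1, and the invariant factors of ∂_1 are all 1, so H_0 = Z.
  H_1: rank ker ∂_1 − rank ∂_2 = (11 − 6) − 3 = 2, and the invariant factors of ∂_2 are all 1, so H_1 = Z^2.
  H_2: rank ker ∂_2 − rank ∂_3 = (3 − 3) − 0 = 0, and there is no ∂_3, so H_2 = 0.

Hence the Betti numbers are b_0 = 1, b_1 = 2, b_2 = 0.

b_0 = 1, b_1 = 2, b_2 = 0.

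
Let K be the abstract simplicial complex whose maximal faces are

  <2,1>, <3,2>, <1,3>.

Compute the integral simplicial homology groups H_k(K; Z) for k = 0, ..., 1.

K has 3 vertices, 3 edges.
rank ∂_0 = 0, rank ∂_1 = 2 ⇒ b_0 = 3 − 0 − 2 = 1; all invariant factors of ∂_1 are 1 so no torsion. So H_0 = Z.
rank ∂_1 = 2, rank ∂_2 = 0 ⇒ b_1 = 3 − 2 − 0 = 1. So H_1 = Z.

H_0 ≅ Z,  H_1 ≅ Z.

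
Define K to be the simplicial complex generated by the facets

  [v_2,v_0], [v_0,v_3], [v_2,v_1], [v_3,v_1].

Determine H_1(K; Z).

Fix the vertex order v_0 < v_1 < v_2 < v_3 and write every simplex with vertices in increasing order. Then dim K = 1 and the simplices of K are:

  0-simplices (4): [v_0], [v_1], [v_2], [v_3]
  1-simplices (4): [v_0,v_2], [v_0,v_3], [v_1,v_2], [v_1,v_3]

Hence C_0 ≅ Z^4, C_1 ≅ Z^4.

∂_1: C_1 → C_0 maps an edge to its endpoints' difference, ∂[p,q] = q − p. For instance
  ∂[v_0,v_2] = [v_2] − [v_0].
The 4×4 boundary matrix has rank 3 and Smith normal form diag(1,1,1).

Now H_k = ker ∂_k / im ∂_{k+1}, so:

  H_1: rank ker ∂_1 − rank ∂_2 = (4 − 3) − 0 = 1, and there is no ∂_2, so H_1 ≅ Z.

H_1 = Z.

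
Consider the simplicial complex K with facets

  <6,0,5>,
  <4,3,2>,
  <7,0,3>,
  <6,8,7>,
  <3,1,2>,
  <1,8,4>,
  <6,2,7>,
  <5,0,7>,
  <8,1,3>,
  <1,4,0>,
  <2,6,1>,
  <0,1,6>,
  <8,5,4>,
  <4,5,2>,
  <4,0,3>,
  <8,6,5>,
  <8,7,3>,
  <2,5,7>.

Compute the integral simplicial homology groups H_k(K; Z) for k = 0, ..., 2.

We work with the vertex ordering 0 < 1 < 2 < 3 < 4 < 5 < 6 < 7 < 8. The simplices of K, each written with vertices in increasing order, are:

  0-simplices (9): [0], [1], [2], [3], [4], [5], [6], [7], [8]
  1-simplices (27): (27 of them)
  2-simplices (18): [0,1,4], [0,1,6], [0,3,4], [0,3,7], [0,5,6], [0,5,7], [1,2,3], [1,2,6], [1,3,8], [1,4,8], [2,3,4], [2,4,5], [2,5,7], [2,6,7], [3,7,8], [4,5,8], [5,6,8], [6,7,8]

Hence C_0 ≅ Z^9, C_1 ≅ Z^27, C_2 ≅ Z^18.

∂_1: C_1 → C_0 is given by ∂[p,q] = [q] − [p]. For instance
  ∂[1,6] = [6] − [1].
The resulting 9×27 matrix has rank 8, and its Smith normal form has invariant factors (1,1,1,1,1,1,1,1).

The boundary map ∂_2: C_2 → C_1 acts by ∂[p,q,r] = [q,r] − [p,r] + [p,q]. For instance
  ∂[2,4,5] = [4,5] − [2,5] + [2,4],
  ∂[2,5,7] = [5,7] − [2,7] + [2,5].
The 27×18 boundary matrix has rank 18 and Smith normal form diag(1,1,1,1,1,1,1,1,1,1,1,1,1,1,1,1,1,2).

Computing H_k = (kernel of ∂_k) / (image of ∂_{k+1}):

  H_0: rank C_0 − rank ∂_1 = 9 − 8 = 1, and the invariant factors of ∂_1 are all 1, so H_0 = Z.
  H_1: rank ker ∂_1 − rank ∂_2 = (27 − 8) − 18 = 1, and ∂_2 has invariant factor 2 > 1, so H_1 = Z ⊕ Z/2Z.
  H_2: rank ker ∂_2 − rank ∂_3 = (18 − 18) − 0 = 0, and there is no ∂_3, so H_2 = 0.

(K is a triangulation of the Klein bottle.)

H_0 = Z,  H_1 = Z ⊕ Z/2Z,  H_2 = 0.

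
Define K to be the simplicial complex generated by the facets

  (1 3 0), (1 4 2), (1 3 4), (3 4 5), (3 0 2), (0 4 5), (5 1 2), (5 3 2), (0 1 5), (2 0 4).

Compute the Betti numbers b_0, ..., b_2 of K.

Order the vertices as 0 < 1 < 2 < 3 < 4 < 5. Listing each simplex with vertices in this order, K has dimension 2 with simplices:

  0-simplices (6): [0], [1], [2], [3], [4], [5]
  1-simplices (15): [0,1], [0,2], [0,3], [0,4], [0,5], [1,2], [1,3], [1,4], [1,5], [2,3], [2,4], [2,5], [3,4], [3,5], [4,5]
  2-simplices (10): [0,1,3], [0,1,5], [0,2,3], [0,2,4], [0,4,5], [1,2,4], [1,2,5], [1,3,4], [2,3,5], [3,4,5]

so the chain groups are C_0 ≅ Z^6, C_1 ≅ Z^15, C_2 ≅ Z^10.

∂_1: C_1 → C_0 is given by ∂[p,q] = [q] − [p].
This gives a 6×15 integer matrix of rank 5; reducing to Smith normal form yields diagonal entries (1,1,1,1,1).

The boundary map ∂_2: C_2 → C_1 acts by ∂[p,q,r] = [q,r] − [p,r] + [p,q]. For instance
  ∂[0,1,3] = [1,3] − [0,3] + [0,1],
  ∂[1,3,4] = [3,4] − [1,4] + [1,3].
This gives a 15×10 integer matrix of rank 10; reducing to Smith normal form yields diagonal entries (1,1,1,1,1,1,1,1,1,2).

Now H_k = ker ∂_k / im ∂_{k+1}, so:

  H_0: rank C_0 − rank ∂_1 = 6 − 5 = 1, and the invariant factors of ∂_1 are all 1, so H_0 = Z.
  H_1: rank ker ∂_1 − rank ∂_2 = (15 − 5) − 10 = 0, and ∂_2 has invariant factor 2 > 1, so H_1 = Z/2.
  H_2: rank ker ∂_2 − rank ∂_3 = (10 − 10) − 0 = 0, and there is no ∂_3, so H_2 = 0.

As a check, the Euler characteristic is 6 − 15 + 10 = 1, which agrees with 1 − 0 + 0 = 1.

Hence the Betti numbers are b_0 = 1, b_1 = 0, b_2 = 0.

b_0 = 1, b_1 = 0, b_2 = 0.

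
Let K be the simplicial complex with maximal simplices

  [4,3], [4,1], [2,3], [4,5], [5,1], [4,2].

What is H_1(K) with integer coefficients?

Take the total order 1 < 2 < 3 < 4 < 5 on the vertex set. Then K (dimension 1) consists of the simplices:

  0-simplices (5): [1], [2], [3], [4], [5]
  1-simplices (6): [1,4], [1,5], [2,3], [2,4], [3,4], [4,5]

giving chain groups C_0 ≅ Z^5, C_1 ≅ Z^6.

The boundary map ∂_1: C_1 → C_0 sends each edge [p,q] (with p < q) to q − p. For instance
  ∂[4,5] = [5] − [4].
The resulting 5×6 matrix has rank 4, and its Smith normal form has invariant factors (1,1,1,1).

From H_k ≅ ker(∂_k) / im(∂_{k+1}) we obtain:

  H_1: rank ker ∂_1 − rank ∂_2 = (6 − 4) − 0 = 2, and there is no ∂_2, so H_1 ≅ Z^2.

(K is a triangulation of a wedge of 2 circles.)

H_1 ≅ Z^2.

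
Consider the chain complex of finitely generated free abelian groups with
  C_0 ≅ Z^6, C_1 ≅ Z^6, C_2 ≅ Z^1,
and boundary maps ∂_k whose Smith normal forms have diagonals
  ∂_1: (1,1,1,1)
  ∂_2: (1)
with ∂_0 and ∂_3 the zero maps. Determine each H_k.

H_0 ≅ Z^2,  H_1 ≅ Z,  H_2 = 0.

H_0: b_0 = 6 − 0 − 4 = 2; torsion from ∂_1 factors > 1: none. So H_0 ≅ Z^2.
H_1: b_1 = 6 − 4 − 1 = 1; torsion from ∂_2 factors > 1: none. So H_1 ≅ Z.
H_2: b_2 = 1 − 1 − 0 = 0; torsion from ∂_3 factors > 1: none. So H_2 ≅ 0.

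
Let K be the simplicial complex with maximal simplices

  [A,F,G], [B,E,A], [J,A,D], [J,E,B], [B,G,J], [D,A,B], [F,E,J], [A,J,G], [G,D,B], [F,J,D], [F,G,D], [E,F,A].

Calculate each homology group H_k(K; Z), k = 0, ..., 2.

H_0 ≅ Z,  H_1 ≅ Z/2,  H_2 = 0.

Order the vertices as A < B < D < E < F < G < J. Listing each simplex with vertices in this order, K has dimension 2 with simplices:

  0-simplices (7): A, B, D, E, F, G, J
  1-simplices (18): AB, AD, AE, AF, AG, AJ, BD, BE, BG, BJ, DF, DG, DJ, EF, EJ, FG, FJ, GJ
  2-simplices (12): ABD, ABE, ADJ, AEF, AFG, AGJ, BDG, BEJ, BGJ, DFG, DFJ, EFJ

Hence C_0 ≅ Z^7, C_1 ≅ Z^18, C_2 ≅ Z^12.

∂_1: C_1 → C_0 maps an edge to its endpoints' difference, ∂[p,q] = q − p. For instance
  ∂DG = G − D.
As a 7×18 matrix over Z this has rank 6, with invariant factors (1,1,1,1,1,1).

Boundary ∂_2: C_2 → C_1 maps a triangle to the signed sum of its edges. For instance
  ∂DFG = FG − DG + DF,
  ∂AFG = FG − AG + AF.
The resulting 18×12 matrix has rank 12, and its Smith normal form has invariant factors (1,1,1,1,1,1,1,1,1,1,1,2).

Computing H_k = (kernel of ∂_k) / (image of ∂_{k+1}):

  H_0: rank C_0 − rank ∂_1 = 7 − 6 = 1, and the invariant factors of ∂_1 are all 1, so H_0 ≅ Z.
  H_1: rank ker ∂_1 − rank ∂_2 = (18 − 6) − 12 = 0, and ∂_2 has invariant factor 2 > 1, so H_1 ≅ Z/2.
  H_2: rank ker ∂_2 − rank ∂_3 = (12 − 12) − 0 = 0, and there is no ∂_3, so H_2 ≅ 0.

As a check, the Euler characteristic is 7 − 18 + 12 = 1, which agrees with 1 − 0 + 0 = 1.
(K is a triangulation of the real projective plane RP^2.)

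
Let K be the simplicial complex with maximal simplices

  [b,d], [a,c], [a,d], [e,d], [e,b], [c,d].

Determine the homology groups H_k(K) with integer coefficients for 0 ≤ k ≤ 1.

H_0 ≅ Z,  H_1 ≅ Z^2.

Fix the vertex order a < b < c < d < e and write every simplex with vertices in increasing order. Then dim K = 1 and the simplices of K are:

  0-simplices (5): a, b, c, d, e
  1-simplices (6): ac, ad, bd, be, cd, de

so the chain groups are C_0 ≅ Z^5, C_1 ≅ Z^6.

∂_1: C_1 → C_0 sends each edge [p,q] (with p < q) to q − p. For instance
  ∂de = e − d.
The resulting 5×6 matrix has rank 4, and its Smith normal form has invariant factors (1,1,1,1).

Reading off H_k = ker ∂_k / im ∂_{k+1}:

  H_0: rank C_0 − rank ∂_1 = 5 − 4 = 1, and the invariant factors of ∂_1 are all 1, so H_0 = Z.
  H_1: rank ker ∂_1 − rank ∂_2 = (6 − 4) − 0 = 2, and there is no ∂_2, so H_1 = Z^2.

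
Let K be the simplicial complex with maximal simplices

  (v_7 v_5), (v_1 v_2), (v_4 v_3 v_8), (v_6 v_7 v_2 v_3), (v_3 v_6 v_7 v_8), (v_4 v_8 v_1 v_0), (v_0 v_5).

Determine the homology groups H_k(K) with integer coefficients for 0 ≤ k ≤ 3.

H_0 ≅ Z,  H_1 ≅ Z^2,  H_2 = 0,  H_3 = 0.

We work with the vertex ordering v_0 < v_1 < v_2 < v_3 < v_4 < v_5 < v_6 < v_7 < v_8. The simplices of K, each written with vertices in increasing order, are:

  0-simplices (9): [v_0], [v_1], [v_2], [v_3], [v_4], [v_5], [v_6], [v_7], [v_8]
  1-simplices (19): (19 of them)
  2-simplices (12): (12 of them)
  3-simplices (3): [v_0,v_1,v_4,v_8], [v_2,v_3,v_6,v_7], [v_3,v_6,v_7,v_8]

giving chain groups C_0 ≅ Z^9, C_1 ≅ Z^19, C_2 ≅ Z^12, C_3 ≅ Z^3.

Boundary ∂_1: C_1 → C_0 is given by ∂[p,q] = [q] − [p]. For instance
  ∂[v_1,v_2] = [v_2] − [v_1].
The 9×19 boundary matrix has rank 8 and Smith normal form diag(1,1,1,1,1,1,1,1).

∂_2: C_2 → C_1 maps a triangle to the signed sum of its edges. For instance
  ∂[v_0,v_4,v_8] = [v_4,v_8] − [v_0,v_8] + [v_0,v_4],
  ∂[v_2,v_3,v_7] = [v_3,v_7] − [v_2,v_7] + [v_2,v_3].
The resulting 19×12 matrix has rank 9, and its Smith normal form has invariant factors (1,1,1,1,1,1,1,1,1).

Boundary ∂_3: C_3 → C_2 sends each 3-simplex σ to the alternating sum Σ_i (−1)^i (σ with its i-th vertex removed). For instance
  ∂[v_3,v_6,v_7,v_8] = [v_6,v_7,v_8] − [v_3,v_7,v_8] + [v_3,v_6,v_8] − [v_3,v_6,v_7],
  ∂[v_2,v_3,v_6,v_7] = [v_3,v_6,v_7] − [v_2,v_6,v_7] + [v_2,v_3,v_7] − [v_2,v_3,v_6].
The resulting 12×3 matrix has rank 3, and its Smith normal form has invariant factors (1,1,1).

From H_k ≅ ker(∂_k) / im(∂_{k+1}) we obtain:

  H_0: rank C_0 − rank ∂_1 = 9 − 8 = 1, and the invariant factors of ∂_1 are all 1, so H_0 ≅ Z.
  H_1: rank ker ∂_1 − rank ∂_2 = (19 − 8) − 9 = 2, and the invariant factors of ∂_2 are all 1, so H_1 ≅ Z^2.
  H_2: rank ker ∂_2 − rank ∂_3 = (12 − 9) − 3 = 0, and the invariant factors of ∂_3 are all 1, so H_2 ≅ 0.
  H_3: rank ker ∂_3 − rank ∂_4 = (3 − 3) − 0 = 0, and there is no ∂_4, so H_3 ≅ 0.

As a check, the Euler characteristic is 9 − 19 + 12 − 3 = -1, which agrees with 1 − 2 + 0 − 0 = -1.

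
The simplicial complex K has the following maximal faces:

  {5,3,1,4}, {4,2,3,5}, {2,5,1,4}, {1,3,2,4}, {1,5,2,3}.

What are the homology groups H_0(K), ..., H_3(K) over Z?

H_0 ≅ Z,  H_1 = 0,  H_2 = 0,  H_3 ≅ Z.

Order the vertices as 1 < 2 < 3 < 4 < 5. Listing each simplex with vertices in this order, K has dimension 3 with simplices:

  0-simplices (5): [1], [2], [3], [4], [5]
  1-simplices (10): [1,2], [1,3], [1,4], [1,5], [2,3], [2,4], [2,5], [3,4], [3,5], [4,5]
  2-simplices (10): [1,2,3], [1,2,4], [1,2,5], [1,3,4], [1,3,5], [1,4,5], [2,3,4], [2,3,5], [2,4,5], [3,4,5]
  3-simplices (5): [1,2,3,4], [1,2,3,5], [1,2,4,5], [1,3,4,5], [2,3,4,5]

so the chain groups are C_0 ≅ Z^5, C_1 ≅ Z^10, C_2 ≅ Z^10, C_3 ≅ Z^5.

The boundary map ∂_1: C_1 → C_0 sends each edge [p,q] (with p < q) to q − p.
This gives a 5×10 integer matrix of rank 4; reducing to Smith normal form yields diagonal entries (1,1,1,1).

The boundary map ∂_2: C_2 → C_1 sends each 2-simplex [p,q,r] to [q,r] − [p,r] + [p,q]. For instance
  ∂[3,4,5] = [4,5] − [3,5] + [3,4],
  ∂[1,3,5] = [3,5] − [1,5] + [1,3].
This gives a 10×10 integer matrix of rank 6; reducing to Smith normal form yields diagonal entries (1,1,1,1,1,1).

The boundary map ∂_3: C_3 → C_2 sends each 3-simplex σ to the alternating sum Σ_i (−1)^i (σ with its i-th vertex removed). For instance
  ∂[1,3,4,5] = [3,4,5] − [1,4,5] + [1,3,5] − [1,3,4],
  ∂[1,2,3,4] = [2,3,4] − [1,3,4] + [1,2,4] − [1,2,3].
The 10×5 boundary matrix has rank 4 and Smith normal form diag(1,1,1,1).

Now H_k = ker ∂_k / im ∂_{k+1}, so:

  H_0: rank C_0 − rank ∂_1 = 5 − 4 = 1, and the invariant factors of ∂_1 are all 1, so H_0 = Z.
  H_1: rank ker ∂_1 − rank ∂_2 = (10 − 4) − 6 = 0, and the invariant factors of ∂_2 are all 1, so H_1 = 0.
  H_2: rank ker ∂_2 − rank ∂_3 = (10 − 6) − 4 = 0, and the invariant factors of ∂_3 are all 1, so H_2 = 0.
  H_3: rank ker ∂_3 − rank ∂_4 = (5 − 4) − 0 = 1, and there is no ∂_4, so H_3 = Z.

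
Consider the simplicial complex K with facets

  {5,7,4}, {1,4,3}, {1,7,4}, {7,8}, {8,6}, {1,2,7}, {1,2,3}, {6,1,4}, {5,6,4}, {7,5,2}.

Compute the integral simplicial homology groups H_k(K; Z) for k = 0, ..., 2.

K has 8 vertices, 16 edges, 8 triangles.
rank ∂_0 = 0, rank ∂_1 = 7 ⇒ b_0 = 8 − 0 − 7 = 1; all invariant factors of ∂_1 are 1 so no torsion. So H_0 = Z.
rank ∂_1 = 7, rank ∂_2 = 8 ⇒ b_1 = 16 − 7 − 8 = 1; all invariant factors of ∂_2 are 1 so no torsion. So H_1 = Z.
rank ∂_2 = 8, rank ∂_3 = 0 ⇒ b_2 = 8 − 8 − 0 = 0. So H_2 = 0.

H_0 = Z,  H_1 = Z,  H_2 = 0.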